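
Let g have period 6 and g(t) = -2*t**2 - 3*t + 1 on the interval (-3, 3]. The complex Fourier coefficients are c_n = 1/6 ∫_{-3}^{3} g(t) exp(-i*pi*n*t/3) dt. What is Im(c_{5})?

Since g is real-valued, Im(c_{5}) = -1/6 ∫_{-3}^{3} g(t) sin(5*pi*t/3) dt = -b_{5}/2.
Integrating by parts twice (tabular method), an antiderivative of (-2*t**2 - 3*t + 1) sin(5*pi*t/3) is 6*t**2*cos(5*pi*t/3)/(5*pi) - 36*t*sin(5*pi*t/3)/(25*pi**2) + 9*t*cos(5*pi*t/3)/(5*pi) - 27*sin(5*pi*t/3)/(25*pi**2) - 3*cos(5*pi*t/3)/(5*pi) - 108*cos(5*pi*t/3)/(125*pi**3); evaluating from -3 to 3: ∫_{-3}^{3} (-2*t**2 - 3*t + 1) sin(5*pi*t/3) dt = (6*(18 - 325*pi**2)/(125*pi**3)) - (12*(9 - 50*pi**2)/(125*pi**3)) = -54/(5*pi).
Hence Im(c_{5}) = (-1/6)·(-54/(5*pi)) = 9/(5*pi).

9/(5*pi)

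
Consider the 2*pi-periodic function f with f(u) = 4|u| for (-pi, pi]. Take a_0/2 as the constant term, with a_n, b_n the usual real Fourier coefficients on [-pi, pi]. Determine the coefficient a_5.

a_5 = 1/pi ∫_{-pi}^{pi} f(u) cos(5*u) du.
f is even and cos(5*u) is even, so the integrand is even and a_5 = 2/pi ∫_0^{pi} f(u) cos(5*u) du.
Integrating by parts (boundary term plus one more integral), an antiderivative of (4*u) cos(5*u) is 4*u*sin(5*u)/5 + 4*cos(5*u)/25; evaluating from 0 to pi: ∫_{0}^{pi} (4*u) cos(5*u) du = (-4/25) - (4/25) = -8/25.
Hence a_5 = (2/pi)·(-8/25) = -16/(25*pi).

-16/(25*pi)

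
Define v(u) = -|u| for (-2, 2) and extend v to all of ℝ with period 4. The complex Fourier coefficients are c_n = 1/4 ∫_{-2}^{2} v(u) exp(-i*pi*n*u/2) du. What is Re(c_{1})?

4/pi**2

Since v is real-valued, Re(c_{1}) = 1/4 ∫_{-2}^{2} v(u) cos(pi*u/2) du = a_{1}/2.
v is even and cos(pi*u/2) is even, so the integrand is even: ∫_{-2}^{2} v(u) cos(pi*u/2) du = 2∫_0^{2} v(u) cos(pi*u/2) du.
Integrating by parts (boundary term plus one more integral), an antiderivative of (-u) cos(pi*u/2) is -2*u*sin(pi*u/2)/pi - 4*cos(pi*u/2)/pi**2; evaluating from 0 to 2: ∫_{0}^{2} (-u) cos(pi*u/2) du = (4/pi**2) - (-4/pi**2) = 8/pi**2.
So ∫_{-2}^{2} v(u) cos(pi*u/2) du = 16/pi**2.
Hence Re(c_{1}) = (1/4)·(16/pi**2) = 4/pi**2.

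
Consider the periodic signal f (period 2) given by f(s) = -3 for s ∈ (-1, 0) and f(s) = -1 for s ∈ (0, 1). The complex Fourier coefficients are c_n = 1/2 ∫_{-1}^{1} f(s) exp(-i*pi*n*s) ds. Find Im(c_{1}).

-2/pi

Since f is real-valued, Im(c_{1}) = -1/2 ∫_{-1}^{1} f(s) sin(pi*s) ds = -b_{1}/2.
Split the integral at the breakpoints.
Directly, an antiderivative of (-3) sin(pi*s) is 3*cos(pi*s)/pi; evaluating from -1 to 0: ∫_{-1}^{0} (-3) sin(pi*s) ds = (3/pi) - (-3/pi) = 6/pi.
Directly, an antiderivative of (-1) sin(pi*s) is cos(pi*s)/pi; evaluating from 0 to 1: ∫_{0}^{1} (-1) sin(pi*s) ds = (-1/pi) - (1/pi) = -2/pi.
So ∫_{-1}^{1} f(s) sin(pi*s) ds = 4/pi.
Hence Im(c_{1}) = (-1/2)·(4/pi) = -2/pi.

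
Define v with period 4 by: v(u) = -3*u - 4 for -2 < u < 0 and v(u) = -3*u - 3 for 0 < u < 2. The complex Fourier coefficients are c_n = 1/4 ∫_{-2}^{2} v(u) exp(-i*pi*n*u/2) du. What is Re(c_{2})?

Since v is real-valued, Re(c_{2}) = 1/4 ∫_{-2}^{2} v(u) cos(pi*u) du = a_{2}/2.
Split the integral at the breakpoints.
Integrating by parts (boundary term plus one more integral), an antiderivative of (-3*u - 4) cos(pi*u) is -3*u*sin(pi*u)/pi - 4*sin(pi*u)/pi - 3*cos(pi*u)/pi**2; evaluating from -2 to 0: ∫_{-2}^{0} (-3*u - 4) cos(pi*u) du = (-3/pi**2) - (-3/pi**2) = 0.
Integrating by parts (boundary term plus one more integral), an antiderivative of (-3*u - 3) cos(pi*u) is -3*u*sin(pi*u)/pi - 3*sin(pi*u)/pi - 3*cos(pi*u)/pi**2; evaluating from 0 to 2: ∫_{0}^{2} (-3*u - 3) cos(pi*u) du = (-3/pi**2) - (-3/pi**2) = 0.
So ∫_{-2}^{2} v(u) cos(pi*u) du = 0.
Hence Re(c_{2}) = (1/4)·(0) = 0.

0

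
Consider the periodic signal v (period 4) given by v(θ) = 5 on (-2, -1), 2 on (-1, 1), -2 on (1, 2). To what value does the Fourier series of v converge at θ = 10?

3/2

θ = 10 differs from θ = 2 by 2 full period(s), and the series is 4-periodic.
At θ = 2 the one-sided limits are v(2^-) = -2 and v(2^+) = 5.
By Dirichlet's theorem the series converges to their average, [(-2) + (5)]/2 = 3/2.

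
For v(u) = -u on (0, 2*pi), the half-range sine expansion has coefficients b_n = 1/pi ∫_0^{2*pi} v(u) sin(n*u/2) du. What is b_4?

b_4 = 1/pi ∫_0^{2*pi} (-u) sin(2*u) du.
Integrating by parts (boundary term plus one more integral), an antiderivative of (-u) sin(2*u) is u*cos(2*u)/2 - sin(2*u)/4; evaluating from 0 to 2*pi: ∫_{0}^{2*pi} (-u) sin(2*u) du = (pi) - (0) = pi.
Hence b_4 = (1/pi)·(pi) = 1.

1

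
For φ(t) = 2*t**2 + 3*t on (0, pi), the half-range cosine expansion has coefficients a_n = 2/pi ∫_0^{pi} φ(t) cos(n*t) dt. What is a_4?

a_4 = 2/pi ∫_0^{pi} (2*t**2 + 3*t) cos(4*t) dt.
Integrating by parts twice (tabular method), an antiderivative of (2*t**2 + 3*t) cos(4*t) is t**2*sin(4*t)/2 + 3*t*sin(4*t)/4 + t*cos(4*t)/4 - sin(4*t)/16 + 3*cos(4*t)/16; evaluating from 0 to pi: ∫_{0}^{pi} (2*t**2 + 3*t) cos(4*t) dt = (3/16 + pi/4) - (3/16) = pi/4.
Hence a_4 = (2/pi)·(pi/4) = 1/2.

1/2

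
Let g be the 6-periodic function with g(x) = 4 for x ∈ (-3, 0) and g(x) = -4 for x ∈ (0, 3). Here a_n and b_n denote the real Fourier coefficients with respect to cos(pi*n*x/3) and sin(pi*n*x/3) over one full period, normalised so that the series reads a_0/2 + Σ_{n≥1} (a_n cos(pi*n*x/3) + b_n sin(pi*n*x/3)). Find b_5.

b_5 = 1/3 ∫_{-3}^{3} g(x) sin(5*pi*x/3) dx.
g is odd and sin(5*pi*x/3) is odd, so the integrand is even and b_5 = 2/3 ∫_0^{3} g(x) sin(5*pi*x/3) dx.
Directly, an antiderivative of (-4) sin(5*pi*x/3) is 12*cos(5*pi*x/3)/(5*pi); evaluating from 0 to 3: ∫_{0}^{3} (-4) sin(5*pi*x/3) dx = (-12/(5*pi)) - (12/(5*pi)) = -24/(5*pi).
Hence b_5 = (2/3)·(-24/(5*pi)) = -16/(5*pi).

-16/(5*pi)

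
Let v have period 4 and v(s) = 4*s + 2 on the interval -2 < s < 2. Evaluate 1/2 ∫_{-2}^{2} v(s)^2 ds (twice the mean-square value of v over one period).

1/2 ∫_{-2}^{2} v(s)^2 ds = 1/2 · (304/3) = 152/3.

152/3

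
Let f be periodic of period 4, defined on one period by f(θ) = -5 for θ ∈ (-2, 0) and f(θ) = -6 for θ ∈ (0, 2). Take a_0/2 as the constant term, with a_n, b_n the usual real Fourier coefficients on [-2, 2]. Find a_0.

a_0 = 1/2 ∫_{-2}^{2} f(θ) dθ = 1/2 · (-22) = -11.

-11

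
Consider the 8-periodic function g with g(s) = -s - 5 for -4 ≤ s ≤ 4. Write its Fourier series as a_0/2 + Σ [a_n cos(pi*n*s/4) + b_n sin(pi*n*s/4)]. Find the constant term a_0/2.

-5

a_0 = 1/4 ∫_{-4}^{4} g(s) ds = 1/4 · (-40) = -10.
So the constant term a_0/2 = -5.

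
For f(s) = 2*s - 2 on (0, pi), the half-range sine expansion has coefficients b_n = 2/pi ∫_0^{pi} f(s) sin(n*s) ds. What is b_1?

4 - 8/pi

b_1 = 2/pi ∫_0^{pi} (2*s - 2) sin(s) ds.
Integrating by parts (boundary term plus one more integral), an antiderivative of (2*s - 2) sin(s) is -2*s*cos(s) + 2*sin(s) + 2*cos(s); evaluating from 0 to pi: ∫_{0}^{pi} (2*s - 2) sin(s) ds = (-2 + 2*pi) - (2) = -4 + 2*pi.
Hence b_1 = (2/pi)·(-4 + 2*pi) = 4 - 8/pi.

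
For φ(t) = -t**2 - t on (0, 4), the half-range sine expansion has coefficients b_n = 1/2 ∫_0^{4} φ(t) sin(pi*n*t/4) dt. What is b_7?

8*(16 - 245*pi**2)/(343*pi**3)

b_7 = 1/2 ∫_0^{4} (-t**2 - t) sin(7*pi*t/4) dt.
Integrating by parts twice (tabular method), an antiderivative of (-t**2 - t) sin(7*pi*t/4) is 4*t**2*cos(7*pi*t/4)/(7*pi) - 32*t*sin(7*pi*t/4)/(49*pi**2) + 4*t*cos(7*pi*t/4)/(7*pi) - 16*sin(7*pi*t/4)/(49*pi**2) - 128*cos(7*pi*t/4)/(343*pi**3); evaluating from 0 to 4: ∫_{0}^{4} (-t**2 - t) sin(7*pi*t/4) dt = (16*(8 - 245*pi**2)/(343*pi**3)) - (-128/(343*pi**3)) = 16*(16 - 245*pi**2)/(343*pi**3).
Hence b_7 = (1/2)·(16*(16 - 245*pi**2)/(343*pi**3)) = 8*(16 - 245*pi**2)/(343*pi**3).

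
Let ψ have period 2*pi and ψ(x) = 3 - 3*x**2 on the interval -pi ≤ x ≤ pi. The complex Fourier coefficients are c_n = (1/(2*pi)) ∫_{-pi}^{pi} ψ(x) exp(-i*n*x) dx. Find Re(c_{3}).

Since ψ is real-valued, Re(c_{3}) = (1/(2*pi)) ∫_{-pi}^{pi} ψ(x) cos(3*x) dx = a_{3}/2.
ψ is even and cos(3*x) is even, so the integrand is even: ∫_{-pi}^{pi} ψ(x) cos(3*x) dx = 2∫_0^{pi} ψ(x) cos(3*x) dx.
Integrating by parts twice (tabular method), an antiderivative of (3 - 3*x**2) cos(3*x) is -x**2*sin(3*x) - 2*x*cos(3*x)/3 + 11*sin(3*x)/9; evaluating from 0 to pi: ∫_{0}^{pi} (3 - 3*x**2) cos(3*x) dx = (2*pi/3) - (0) = 2*pi/3.
So ∫_{-pi}^{pi} ψ(x) cos(3*x) dx = 4*pi/3.
Hence Re(c_{3}) = (1/(2*pi))·(4*pi/3) = 2/3.

2/3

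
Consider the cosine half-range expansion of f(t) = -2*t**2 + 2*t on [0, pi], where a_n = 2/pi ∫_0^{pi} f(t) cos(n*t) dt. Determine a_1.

8 - 8/pi

a_1 = 2/pi ∫_0^{pi} (-2*t**2 + 2*t) cos(t) dt.
Integrating by parts twice (tabular method), an antiderivative of (-2*t**2 + 2*t) cos(t) is -2*t**2*sin(t) + 2*t*sin(t) - 4*t*cos(t) + 4*sin(t) + 2*cos(t); evaluating from 0 to pi: ∫_{0}^{pi} (-2*t**2 + 2*t) cos(t) dt = (-2 + 4*pi) - (2) = -4 + 4*pi.
Hence a_1 = (2/pi)·(-4 + 4*pi) = 8 - 8/pi.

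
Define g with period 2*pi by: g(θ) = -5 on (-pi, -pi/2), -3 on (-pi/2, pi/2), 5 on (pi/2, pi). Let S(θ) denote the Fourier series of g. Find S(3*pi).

θ = 3*pi differs from θ = pi by 1 full period(s), and the series is 2*pi-periodic.
At θ = pi the one-sided limits are g(pi^-) = 5 and g(pi^+) = -5.
By Dirichlet's theorem the series converges to their average, [(5) + (-5)]/2 = 0.

0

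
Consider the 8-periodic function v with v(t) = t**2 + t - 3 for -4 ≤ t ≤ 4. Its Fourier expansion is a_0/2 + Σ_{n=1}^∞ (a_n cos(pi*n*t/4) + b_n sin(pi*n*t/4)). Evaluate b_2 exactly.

b_2 = 1/4 ∫_{-4}^{4} v(t) sin(pi*t/2) dt.
Integrating by parts twice (tabular method), an antiderivative of (t**2 + t - 3) sin(pi*t/2) is -2*t**2*cos(pi*t/2)/pi + 8*t*sin(pi*t/2)/pi**2 - 2*t*cos(pi*t/2)/pi + 4*sin(pi*t/2)/pi**2 + 16*cos(pi*t/2)/pi**3 + 6*cos(pi*t/2)/pi; evaluating from -4 to 4: ∫_{-4}^{4} (t**2 + t - 3) sin(pi*t/2) dt = (-34/pi + 16/pi**3) - (-18/pi + 16/pi**3) = -16/pi.
Hence b_2 = (1/4)·(-16/pi) = -4/pi.

-4/pi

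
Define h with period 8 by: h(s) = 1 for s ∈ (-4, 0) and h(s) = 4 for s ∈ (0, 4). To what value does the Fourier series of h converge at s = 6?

s = 6 differs from s = -2 by 1 full period(s), and the series is 8-periodic.
h is continuous at s = -2 with value 1, so the series converges to 1 there.

1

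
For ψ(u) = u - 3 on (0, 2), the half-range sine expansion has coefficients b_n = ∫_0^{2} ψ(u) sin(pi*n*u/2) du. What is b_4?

-1/pi

b_4 = ∫_0^{2} (u - 3) sin(2*pi*u) du.
Integrating by parts (boundary term plus one more integral), an antiderivative of (u - 3) sin(2*pi*u) is -u*cos(2*pi*u)/(2*pi) + sin(2*pi*u)/(4*pi**2) + 3*cos(2*pi*u)/(2*pi); evaluating from 0 to 2: ∫_{0}^{2} (u - 3) sin(2*pi*u) du = (1/(2*pi)) - (3/(2*pi)) = -1/pi.
Hence b_4 = -1/pi.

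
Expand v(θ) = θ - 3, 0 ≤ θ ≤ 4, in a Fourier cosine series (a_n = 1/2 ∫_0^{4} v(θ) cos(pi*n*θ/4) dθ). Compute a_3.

a_3 = 1/2 ∫_0^{4} (θ - 3) cos(3*pi*θ/4) dθ.
Integrating by parts (boundary term plus one more integral), an antiderivative of (θ - 3) cos(3*pi*θ/4) is 4*θ*sin(3*pi*θ/4)/(3*pi) - 4*sin(3*pi*θ/4)/pi + 16*cos(3*pi*θ/4)/(9*pi**2); evaluating from 0 to 4: ∫_{0}^{4} (θ - 3) cos(3*pi*θ/4) dθ = (-16/(9*pi**2)) - (16/(9*pi**2)) = -32/(9*pi**2).
Hence a_3 = (1/2)·(-32/(9*pi**2)) = -16/(9*pi**2).

-16/(9*pi**2)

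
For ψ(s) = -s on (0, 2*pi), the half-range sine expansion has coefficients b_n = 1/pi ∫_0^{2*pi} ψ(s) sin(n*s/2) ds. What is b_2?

b_2 = 1/pi ∫_0^{2*pi} (-s) sin(s) ds.
Integrating by parts (boundary term plus one more integral), an antiderivative of (-s) sin(s) is s*cos(s) - sin(s); evaluating from 0 to 2*pi: ∫_{0}^{2*pi} (-s) sin(s) ds = (2*pi) - (0) = 2*pi.
Hence b_2 = (1/pi)·(2*pi) = 2.

2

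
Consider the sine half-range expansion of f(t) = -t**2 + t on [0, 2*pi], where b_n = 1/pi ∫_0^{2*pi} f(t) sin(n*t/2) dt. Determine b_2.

-2 + 4*pi

b_2 = 1/pi ∫_0^{2*pi} (-t**2 + t) sin(t) dt.
Integrating by parts twice (tabular method), an antiderivative of (-t**2 + t) sin(t) is t**2*cos(t) - 2*t*sin(t) - t*cos(t) + sin(t) - 2*cos(t); evaluating from 0 to 2*pi: ∫_{0}^{2*pi} (-t**2 + t) sin(t) dt = (-2*pi - 2 + 4*pi**2) - (-2) = 2*pi*(-1 + 2*pi).
Hence b_2 = (1/pi)·(2*pi*(-1 + 2*pi)) = -2 + 4*pi.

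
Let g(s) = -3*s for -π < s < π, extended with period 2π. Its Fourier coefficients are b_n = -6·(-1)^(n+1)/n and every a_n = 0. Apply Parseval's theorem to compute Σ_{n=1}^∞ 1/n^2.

pi**2/6

Parseval: Σ b_n^2 = (1/π) ∫_{-π}^{π} g(s)^2 ds = 6*pi**2.
Σ b_n^2 = Σ 36/n^2, so Σ 1/n^2 = (6*pi**2)/36 = pi**2/6.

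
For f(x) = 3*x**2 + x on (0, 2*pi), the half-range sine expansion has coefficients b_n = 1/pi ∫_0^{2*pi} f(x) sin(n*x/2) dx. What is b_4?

-6*pi - 1

b_4 = 1/pi ∫_0^{2*pi} (3*x**2 + x) sin(2*x) dx.
Integrating by parts twice (tabular method), an antiderivative of (3*x**2 + x) sin(2*x) is -3*x**2*cos(2*x)/2 + 3*x*sin(2*x)/2 - x*cos(2*x)/2 + sin(2*x)/4 + 3*cos(2*x)/4; evaluating from 0 to 2*pi: ∫_{0}^{2*pi} (3*x**2 + x) sin(2*x) dx = (-6*pi**2 - pi + 3/4) - (3/4) = -pi*(1 + 6*pi).
Hence b_4 = (1/pi)·(-pi*(1 + 6*pi)) = -6*pi - 1.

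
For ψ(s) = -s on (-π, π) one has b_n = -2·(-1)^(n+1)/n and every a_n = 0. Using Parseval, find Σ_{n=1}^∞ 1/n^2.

pi**2/6

Parseval: Σ b_n^2 = (1/π) ∫_{-π}^{π} ψ(s)^2 ds = 2*pi**2/3.
Σ b_n^2 = Σ 4/n^2, so Σ 1/n^2 = (2*pi**2/3)/4 = pi**2/6.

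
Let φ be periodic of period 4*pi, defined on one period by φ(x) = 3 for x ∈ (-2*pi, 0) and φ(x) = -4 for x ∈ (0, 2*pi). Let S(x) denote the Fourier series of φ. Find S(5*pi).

-4

x = 5*pi differs from x = pi by 1 full period(s), and the series is 4*pi-periodic.
φ is continuous at x = pi with value -4, so the series converges to -4 there.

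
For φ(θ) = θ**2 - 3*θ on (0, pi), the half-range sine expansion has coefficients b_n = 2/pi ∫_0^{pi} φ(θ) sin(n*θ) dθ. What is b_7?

b_7 = 2/pi ∫_0^{pi} (θ**2 - 3*θ) sin(7*θ) dθ.
Integrating by parts twice (tabular method), an antiderivative of (θ**2 - 3*θ) sin(7*θ) is -θ**2*cos(7*θ)/7 + 2*θ*sin(7*θ)/49 + 3*θ*cos(7*θ)/7 - 3*sin(7*θ)/49 + 2*cos(7*θ)/343; evaluating from 0 to pi: ∫_{0}^{pi} (θ**2 - 3*θ) sin(7*θ) dθ = (-3*pi/7 - 2/343 + pi**2/7) - (2/343) = -3*pi/7 - 4/343 + pi**2/7.
Hence b_7 = (2/pi)·(-3*pi/7 - 4/343 + pi**2/7) = 2*(-147*pi - 4 + 49*pi**2)/(343*pi).

2*(-147*pi - 4 + 49*pi**2)/(343*pi)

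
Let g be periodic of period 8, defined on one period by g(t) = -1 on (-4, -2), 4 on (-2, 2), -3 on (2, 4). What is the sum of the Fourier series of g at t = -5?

-3

t = -5 differs from t = 3 by -1 full period(s), and the series is 8-periodic.
g is continuous at t = 3 with value -3, so the series converges to -3 there.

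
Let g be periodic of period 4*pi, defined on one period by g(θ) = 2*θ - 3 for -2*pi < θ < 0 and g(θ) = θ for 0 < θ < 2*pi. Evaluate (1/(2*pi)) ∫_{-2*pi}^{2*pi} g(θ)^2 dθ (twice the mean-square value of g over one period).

(1/(2*pi)) ∫_{-2*pi}^{2*pi} g(θ)^2 dθ = (1/(2*pi)) · (2*pi*(27 + 36*pi + 20*pi**2)/3) = 9 + 12*pi + 20*pi**2/3.

9 + 12*pi + 20*pi**2/3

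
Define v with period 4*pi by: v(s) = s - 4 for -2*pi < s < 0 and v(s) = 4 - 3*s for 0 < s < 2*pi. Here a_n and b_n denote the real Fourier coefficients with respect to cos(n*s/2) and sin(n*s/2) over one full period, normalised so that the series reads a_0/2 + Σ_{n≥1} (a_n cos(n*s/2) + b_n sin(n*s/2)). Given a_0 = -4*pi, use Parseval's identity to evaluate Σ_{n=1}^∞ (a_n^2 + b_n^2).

Parseval: a_0^2/2 + Σ_{n≥1} (a_n^2+b_n^2) = (1/(2*pi)) ∫_{-2*pi}^{2*pi} v(s)^2 ds = -16*pi + 32 + 40*pi**2/3.
Subtract a_0^2/2 = 8*pi**2: Σ (a_n^2+b_n^2) = -16*pi + 32 + 16*pi**2/3.

-16*pi + 32 + 16*pi**2/3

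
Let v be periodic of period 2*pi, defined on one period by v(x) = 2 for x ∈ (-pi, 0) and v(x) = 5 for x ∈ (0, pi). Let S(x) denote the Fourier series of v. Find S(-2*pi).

x = -2*pi differs from x = 0 by -1 full period(s), and the series is 2*pi-periodic.
At x = 0 the one-sided limits are v(0^-) = 2 and v(0^+) = 5.
By Dirichlet's theorem the series converges to their average, [(2) + (5)]/2 = 7/2.

7/2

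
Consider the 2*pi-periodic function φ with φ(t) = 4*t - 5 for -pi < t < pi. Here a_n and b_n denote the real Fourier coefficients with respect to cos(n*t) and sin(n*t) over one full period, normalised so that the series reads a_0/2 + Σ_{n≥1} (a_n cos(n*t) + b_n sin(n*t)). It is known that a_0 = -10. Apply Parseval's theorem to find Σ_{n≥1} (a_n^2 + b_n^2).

Parseval: a_0^2/2 + Σ_{n≥1} (a_n^2+b_n^2) = 1/pi ∫_{-pi}^{pi} φ(t)^2 dt = 50 + 32*pi**2/3.
Subtract a_0^2/2 = 50: Σ (a_n^2+b_n^2) = 32*pi**2/3.

32*pi**2/3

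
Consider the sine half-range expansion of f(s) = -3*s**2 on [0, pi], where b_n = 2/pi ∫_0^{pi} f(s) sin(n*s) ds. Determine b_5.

b_5 = 2/pi ∫_0^{pi} (-3*s**2) sin(5*s) ds.
Integrating by parts twice (tabular method), an antiderivative of (-3*s**2) sin(5*s) is 3*s**2*cos(5*s)/5 - 6*s*sin(5*s)/25 - 6*cos(5*s)/125; evaluating from 0 to pi: ∫_{0}^{pi} (-3*s**2) sin(5*s) ds = (6/125 - 3*pi**2/5) - (-6/125) = 12/125 - 3*pi**2/5.
Hence b_5 = (2/pi)·(12/125 - 3*pi**2/5) = 6*(4 - 25*pi**2)/(125*pi).

6*(4 - 25*pi**2)/(125*pi)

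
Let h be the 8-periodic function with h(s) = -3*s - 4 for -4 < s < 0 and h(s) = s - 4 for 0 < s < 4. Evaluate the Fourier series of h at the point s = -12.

s = -12 differs from s = -4 by -1 full period(s), and the series is 8-periodic.
At s = -4 the one-sided limits are h(-4^-) = 0 and h(-4^+) = 8.
By Dirichlet's theorem the series converges to their average, [(0) + (8)]/2 = 4.

4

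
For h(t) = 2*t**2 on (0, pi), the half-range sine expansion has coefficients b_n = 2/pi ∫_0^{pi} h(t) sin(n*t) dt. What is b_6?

b_6 = 2/pi ∫_0^{pi} (2*t**2) sin(6*t) dt.
Integrating by parts twice (tabular method), an antiderivative of (2*t**2) sin(6*t) is -t**2*cos(6*t)/3 + t*sin(6*t)/9 + cos(6*t)/54; evaluating from 0 to pi: ∫_{0}^{pi} (2*t**2) sin(6*t) dt = (1/54 - pi**2/3) - (1/54) = -pi**2/3.
Hence b_6 = (2/pi)·(-pi**2/3) = -2*pi/3.

-2*pi/3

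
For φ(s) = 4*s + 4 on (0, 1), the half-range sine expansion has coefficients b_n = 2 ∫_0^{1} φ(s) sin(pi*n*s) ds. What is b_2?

-4/pi

b_2 = 2 ∫_0^{1} (4*s + 4) sin(2*pi*s) ds.
Integrating by parts (boundary term plus one more integral), an antiderivative of (4*s + 4) sin(2*pi*s) is -2*s*cos(2*pi*s)/pi + sin(2*pi*s)/pi**2 - 2*cos(2*pi*s)/pi; evaluating from 0 to 1: ∫_{0}^{1} (4*s + 4) sin(2*pi*s) ds = (-4/pi) - (-2/pi) = -2/pi.
Hence b_2 = 2·(-2/pi) = -4/pi.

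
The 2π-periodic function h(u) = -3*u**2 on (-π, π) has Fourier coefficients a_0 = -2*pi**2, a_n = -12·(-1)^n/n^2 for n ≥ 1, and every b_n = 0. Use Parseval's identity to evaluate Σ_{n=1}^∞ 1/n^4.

Parseval: a_0^2/2 + Σ a_n^2 = (1/π) ∫_{-π}^{π} h(u)^2 du = 18*pi**4/5.
Subtract a_0^2/2 = 2*pi**4: Σ a_n^2 = 8*pi**4/5.
Since a_n^2 = 144/n^4, Σ 1/n^4 = pi**4/90.

pi**4/90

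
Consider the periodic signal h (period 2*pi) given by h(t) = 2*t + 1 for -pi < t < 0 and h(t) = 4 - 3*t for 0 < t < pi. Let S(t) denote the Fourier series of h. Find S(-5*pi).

5/2 - 5*pi/2

t = -5*pi differs from t = -pi by -2 full period(s), and the series is 2*pi-periodic.
At t = -pi the one-sided limits are h(-pi^-) = 4 - 3*pi and h(-pi^+) = 1 - 2*pi.
By Dirichlet's theorem the series converges to their average, [(4 - 3*pi) + (1 - 2*pi)]/2 = 5/2 - 5*pi/2.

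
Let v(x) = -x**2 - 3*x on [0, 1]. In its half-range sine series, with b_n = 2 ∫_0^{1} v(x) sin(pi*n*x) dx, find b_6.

b_6 = 2 ∫_0^{1} (-x**2 - 3*x) sin(6*pi*x) dx.
Integrating by parts twice (tabular method), an antiderivative of (-x**2 - 3*x) sin(6*pi*x) is x**2*cos(6*pi*x)/(6*pi) - x*sin(6*pi*x)/(18*pi**2) + x*cos(6*pi*x)/(2*pi) - sin(6*pi*x)/(12*pi**2) - cos(6*pi*x)/(108*pi**3); evaluating from 0 to 1: ∫_{0}^{1} (-x**2 - 3*x) sin(6*pi*x) dx = ((-1 + 72*pi**2)/(108*pi**3)) - (-1/(108*pi**3)) = 2/(3*pi).
Hence b_6 = 2·(2/(3*pi)) = 4/(3*pi).

4/(3*pi)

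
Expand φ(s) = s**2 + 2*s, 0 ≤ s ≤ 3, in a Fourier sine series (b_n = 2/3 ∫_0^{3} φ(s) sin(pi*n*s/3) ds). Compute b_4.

-15/(2*pi)

b_4 = 2/3 ∫_0^{3} (s**2 + 2*s) sin(4*pi*s/3) ds.
Integrating by parts twice (tabular method), an antiderivative of (s**2 + 2*s) sin(4*pi*s/3) is -3*s**2*cos(4*pi*s/3)/(4*pi) + 9*s*sin(4*pi*s/3)/(8*pi**2) - 3*s*cos(4*pi*s/3)/(2*pi) + 9*sin(4*pi*s/3)/(8*pi**2) + 27*cos(4*pi*s/3)/(32*pi**3); evaluating from 0 to 3: ∫_{0}^{3} (s**2 + 2*s) sin(4*pi*s/3) ds = (9*(3 - 40*pi**2)/(32*pi**3)) - (27/(32*pi**3)) = -45/(4*pi).
Hence b_4 = (2/3)·(-45/(4*pi)) = -15/(2*pi).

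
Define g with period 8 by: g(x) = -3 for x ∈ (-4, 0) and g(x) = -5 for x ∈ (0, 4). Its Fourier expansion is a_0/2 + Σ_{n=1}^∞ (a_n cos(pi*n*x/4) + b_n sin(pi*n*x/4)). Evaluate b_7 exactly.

b_7 = 1/4 ∫_{-4}^{4} g(x) sin(7*pi*x/4) dx.
Split the integral at the breakpoints.
Directly, an antiderivative of (-3) sin(7*pi*x/4) is 12*cos(7*pi*x/4)/(7*pi); evaluating from -4 to 0: ∫_{-4}^{0} (-3) sin(7*pi*x/4) dx = (12/(7*pi)) - (-12/(7*pi)) = 24/(7*pi).
Directly, an antiderivative of (-5) sin(7*pi*x/4) is 20*cos(7*pi*x/4)/(7*pi); evaluating from 0 to 4: ∫_{0}^{4} (-5) sin(7*pi*x/4) dx = (-20/(7*pi)) - (20/(7*pi)) = -40/(7*pi).
Summing the pieces and multiplying by (1/4) gives b_7 = -4/(7*pi).

-4/(7*pi)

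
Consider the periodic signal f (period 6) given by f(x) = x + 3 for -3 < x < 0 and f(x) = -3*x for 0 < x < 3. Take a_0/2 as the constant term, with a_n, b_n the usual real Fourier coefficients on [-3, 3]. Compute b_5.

b_5 = 1/3 ∫_{-3}^{3} f(x) sin(5*pi*x/3) dx.
Split the integral at the breakpoints.
Integrating by parts (boundary term plus one more integral), an antiderivative of (x + 3) sin(5*pi*x/3) is -3*x*cos(5*pi*x/3)/(5*pi) + 9*sin(5*pi*x/3)/(25*pi**2) - 9*cos(5*pi*x/3)/(5*pi); evaluating from -3 to 0: ∫_{-3}^{0} (x + 3) sin(5*pi*x/3) dx = (-9/(5*pi)) - (0) = -9/(5*pi).
Integrating by parts (boundary term plus one more integral), an antiderivative of (-3*x) sin(5*pi*x/3) is 9*x*cos(5*pi*x/3)/(5*pi) - 27*sin(5*pi*x/3)/(25*pi**2); evaluating from 0 to 3: ∫_{0}^{3} (-3*x) sin(5*pi*x/3) dx = (-27/(5*pi)) - (0) = -27/(5*pi).
Summing the pieces and multiplying by (1/3) gives b_5 = -12/(5*pi).

-12/(5*pi)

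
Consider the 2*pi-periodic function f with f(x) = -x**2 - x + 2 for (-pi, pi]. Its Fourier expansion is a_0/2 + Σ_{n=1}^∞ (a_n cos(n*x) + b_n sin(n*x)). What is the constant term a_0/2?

2 - pi**2/3

a_0 = 1/pi ∫_{-pi}^{pi} f(x) dx = 1/pi · (2*pi*(6 - pi**2)/3) = 4 - 2*pi**2/3.
So the constant term a_0/2 = 2 - pi**2/3.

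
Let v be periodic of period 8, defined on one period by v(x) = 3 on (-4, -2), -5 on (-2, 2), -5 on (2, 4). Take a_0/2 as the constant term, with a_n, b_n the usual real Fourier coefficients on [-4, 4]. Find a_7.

8/(7*pi)

a_7 = 1/4 ∫_{-4}^{4} v(x) cos(7*pi*x/4) dx.
Split the integral at the breakpoints.
Directly, an antiderivative of (3) cos(7*pi*x/4) is 12*sin(7*pi*x/4)/(7*pi); evaluating from -4 to -2: ∫_{-4}^{-2} (3) cos(7*pi*x/4) dx = (12/(7*pi)) - (0) = 12/(7*pi).
Directly, an antiderivative of (-5) cos(7*pi*x/4) is -20*sin(7*pi*x/4)/(7*pi); evaluating from -2 to 2: ∫_{-2}^{2} (-5) cos(7*pi*x/4) dx = (20/(7*pi)) - (-20/(7*pi)) = 40/(7*pi).
Directly, an antiderivative of (-5) cos(7*pi*x/4) is -20*sin(7*pi*x/4)/(7*pi); evaluating from 2 to 4: ∫_{2}^{4} (-5) cos(7*pi*x/4) dx = (0) - (20/(7*pi)) = -20/(7*pi).
Summing the pieces and multiplying by (1/4) gives a_7 = 8/(7*pi).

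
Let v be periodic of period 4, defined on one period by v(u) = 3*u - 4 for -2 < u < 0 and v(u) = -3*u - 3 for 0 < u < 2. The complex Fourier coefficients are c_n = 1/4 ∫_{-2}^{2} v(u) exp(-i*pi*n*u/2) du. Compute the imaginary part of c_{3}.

-1/(3*pi)

Since v is real-valued, Im(c_{3}) = -1/4 ∫_{-2}^{2} v(u) sin(3*pi*u/2) du = -b_{3}/2.
Split the integral at the breakpoints.
Integrating by parts (boundary term plus one more integral), an antiderivative of (3*u - 4) sin(3*pi*u/2) is -2*u*cos(3*pi*u/2)/pi + 4*sin(3*pi*u/2)/(3*pi**2) + 8*cos(3*pi*u/2)/(3*pi); evaluating from -2 to 0: ∫_{-2}^{0} (3*u - 4) sin(3*pi*u/2) du = (8/(3*pi)) - (-20/(3*pi)) = 28/(3*pi).
Integrating by parts (boundary term plus one more integral), an antiderivative of (-3*u - 3) sin(3*pi*u/2) is 2*u*cos(3*pi*u/2)/pi - 4*sin(3*pi*u/2)/(3*pi**2) + 2*cos(3*pi*u/2)/pi; evaluating from 0 to 2: ∫_{0}^{2} (-3*u - 3) sin(3*pi*u/2) du = (-6/pi) - (2/pi) = -8/pi.
So ∫_{-2}^{2} v(u) sin(3*pi*u/2) du = 4/(3*pi).
Hence Im(c_{3}) = (-1/4)·(4/(3*pi)) = -1/(3*pi).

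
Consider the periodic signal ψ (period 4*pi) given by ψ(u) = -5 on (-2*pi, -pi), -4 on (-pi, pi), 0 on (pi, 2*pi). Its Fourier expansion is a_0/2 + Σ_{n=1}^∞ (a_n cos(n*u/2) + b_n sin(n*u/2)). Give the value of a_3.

a_3 = (1/(2*pi)) ∫_{-2*pi}^{2*pi} ψ(u) cos(3*u/2) du.
Split the integral at the breakpoints.
Directly, an antiderivative of (-5) cos(3*u/2) is -10*sin(3*u/2)/3; evaluating from -2*pi to -pi: ∫_{-2*pi}^{-pi} (-5) cos(3*u/2) du = (-10/3) - (0) = -10/3.
Directly, an antiderivative of (-4) cos(3*u/2) is -8*sin(3*u/2)/3; evaluating from -pi to pi: ∫_{-pi}^{pi} (-4) cos(3*u/2) du = (8/3) - (-8/3) = 16/3.
∫_{pi}^{2*pi} (0) cos(3*u/2) du = 0.
Summing the pieces and multiplying by (1/(2*pi)) gives a_3 = 1/pi.

1/pi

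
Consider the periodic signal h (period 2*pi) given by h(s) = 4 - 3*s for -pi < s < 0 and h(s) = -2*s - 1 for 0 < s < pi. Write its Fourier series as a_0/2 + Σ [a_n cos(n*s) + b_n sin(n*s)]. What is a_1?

-2/pi

a_1 = 1/pi ∫_{-pi}^{pi} h(s) cos(s) ds.
Split the integral at the breakpoints.
Integrating by parts (boundary term plus one more integral), an antiderivative of (4 - 3*s) cos(s) is -3*s*sin(s) + 4*sin(s) - 3*cos(s); evaluating from -pi to 0: ∫_{-pi}^{0} (4 - 3*s) cos(s) ds = (-3) - (3) = -6.
Integrating by parts (boundary term plus one more integral), an antiderivative of (-2*s - 1) cos(s) is -2*s*sin(s) - sin(s) - 2*cos(s); evaluating from 0 to pi: ∫_{0}^{pi} (-2*s - 1) cos(s) ds = (2) - (-2) = 4.
Summing the pieces and multiplying by (1/pi) gives a_1 = -2/pi.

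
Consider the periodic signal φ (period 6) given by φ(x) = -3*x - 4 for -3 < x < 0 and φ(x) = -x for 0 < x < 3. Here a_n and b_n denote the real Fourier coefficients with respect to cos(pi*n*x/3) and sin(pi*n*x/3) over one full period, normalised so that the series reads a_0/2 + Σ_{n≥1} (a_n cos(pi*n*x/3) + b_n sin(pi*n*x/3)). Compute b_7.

-4/(7*pi)

b_7 = 1/3 ∫_{-3}^{3} φ(x) sin(7*pi*x/3) dx.
Split the integral at the breakpoints.
Integrating by parts (boundary term plus one more integral), an antiderivative of (-3*x - 4) sin(7*pi*x/3) is 9*x*cos(7*pi*x/3)/(7*pi) - 27*sin(7*pi*x/3)/(49*pi**2) + 12*cos(7*pi*x/3)/(7*pi); evaluating from -3 to 0: ∫_{-3}^{0} (-3*x - 4) sin(7*pi*x/3) dx = (12/(7*pi)) - (15/(7*pi)) = -3/(7*pi).
Integrating by parts (boundary term plus one more integral), an antiderivative of (-x) sin(7*pi*x/3) is 3*x*cos(7*pi*x/3)/(7*pi) - 9*sin(7*pi*x/3)/(49*pi**2); evaluating from 0 to 3: ∫_{0}^{3} (-x) sin(7*pi*x/3) dx = (-9/(7*pi)) - (0) = -9/(7*pi).
Summing the pieces and multiplying by (1/3) gives b_7 = -4/(7*pi).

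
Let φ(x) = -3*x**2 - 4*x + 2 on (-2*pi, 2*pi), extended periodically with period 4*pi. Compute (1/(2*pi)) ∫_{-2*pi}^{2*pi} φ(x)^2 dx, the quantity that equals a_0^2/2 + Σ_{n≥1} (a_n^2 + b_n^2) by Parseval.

8 + 32*pi**2/3 + 288*pi**4/5

(1/(2*pi)) ∫_{-2*pi}^{2*pi} φ(x)^2 dx = (1/(2*pi)) · (16*pi*(15 + 20*pi**2 + 108*pi**4)/15) = 8 + 32*pi**2/3 + 288*pi**4/5.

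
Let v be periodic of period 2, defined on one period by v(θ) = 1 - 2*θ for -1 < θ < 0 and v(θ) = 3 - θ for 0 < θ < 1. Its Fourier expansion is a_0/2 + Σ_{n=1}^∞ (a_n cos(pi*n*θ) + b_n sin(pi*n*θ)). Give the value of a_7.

a_7 = ∫_{-1}^{1} v(θ) cos(7*pi*θ) dθ.
Split the integral at the breakpoints.
Integrating by parts (boundary term plus one more integral), an antiderivative of (1 - 2*θ) cos(7*pi*θ) is -2*θ*sin(7*pi*θ)/(7*pi) + sin(7*pi*θ)/(7*pi) - 2*cos(7*pi*θ)/(49*pi**2); evaluating from -1 to 0: ∫_{-1}^{0} (1 - 2*θ) cos(7*pi*θ) dθ = (-2/(49*pi**2)) - (2/(49*pi**2)) = -4/(49*pi**2).
Integrating by parts (boundary term plus one more integral), an antiderivative of (3 - θ) cos(7*pi*θ) is -θ*sin(7*pi*θ)/(7*pi) + 3*sin(7*pi*θ)/(7*pi) - cos(7*pi*θ)/(49*pi**2); evaluating from 0 to 1: ∫_{0}^{1} (3 - θ) cos(7*pi*θ) dθ = (1/(49*pi**2)) - (-1/(49*pi**2)) = 2/(49*pi**2).
Summing the pieces gives a_7 = -2/(49*pi**2).

-2/(49*pi**2)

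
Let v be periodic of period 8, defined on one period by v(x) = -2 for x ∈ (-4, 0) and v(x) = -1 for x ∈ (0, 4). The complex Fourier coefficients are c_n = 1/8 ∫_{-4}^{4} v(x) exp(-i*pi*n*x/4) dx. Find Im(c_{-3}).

Since v is real-valued, Im(c_{-3}) = -1/8 ∫_{-4}^{4} v(x) sin(-3*pi*x/4) dx = b_{3}/2.
Split the integral at the breakpoints.
Directly, an antiderivative of (-2) sin(-3*pi*x/4) is -8*cos(3*pi*x/4)/(3*pi); evaluating from -4 to 0: ∫_{-4}^{0} (-2) sin(-3*pi*x/4) dx = (-8/(3*pi)) - (8/(3*pi)) = -16/(3*pi).
Directly, an antiderivative of (-1) sin(-3*pi*x/4) is -4*cos(3*pi*x/4)/(3*pi); evaluating from 0 to 4: ∫_{0}^{4} (-1) sin(-3*pi*x/4) dx = (4/(3*pi)) - (-4/(3*pi)) = 8/(3*pi).
So ∫_{-4}^{4} v(x) sin(-3*pi*x/4) dx = -8/(3*pi).
Hence Im(c_{-3}) = (-1/8)·(-8/(3*pi)) = 1/(3*pi).

1/(3*pi)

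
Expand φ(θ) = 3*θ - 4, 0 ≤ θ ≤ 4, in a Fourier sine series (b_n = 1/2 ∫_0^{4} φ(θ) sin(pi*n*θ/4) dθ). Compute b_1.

b_1 = 1/2 ∫_0^{4} (3*θ - 4) sin(pi*θ/4) dθ.
Integrating by parts (boundary term plus one more integral), an antiderivative of (3*θ - 4) sin(pi*θ/4) is -12*θ*cos(pi*θ/4)/pi + 48*sin(pi*θ/4)/pi**2 + 16*cos(pi*θ/4)/pi; evaluating from 0 to 4: ∫_{0}^{4} (3*θ - 4) sin(pi*θ/4) dθ = (32/pi) - (16/pi) = 16/pi.
Hence b_1 = (1/2)·(16/pi) = 8/pi.

8/pi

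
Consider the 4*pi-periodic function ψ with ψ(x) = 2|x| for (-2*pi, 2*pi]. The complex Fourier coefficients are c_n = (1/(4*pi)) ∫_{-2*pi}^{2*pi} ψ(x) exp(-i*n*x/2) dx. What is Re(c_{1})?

-8/pi

Since ψ is real-valued, Re(c_{1}) = (1/(4*pi)) ∫_{-2*pi}^{2*pi} ψ(x) cos(x/2) dx = a_{1}/2.
ψ is even and cos(x/2) is even, so the integrand is even: ∫_{-2*pi}^{2*pi} ψ(x) cos(x/2) dx = 2∫_0^{2*pi} ψ(x) cos(x/2) dx.
Integrating by parts (boundary term plus one more integral), an antiderivative of (2*x) cos(x/2) is 4*x*sin(x/2) + 8*cos(x/2); evaluating from 0 to 2*pi: ∫_{0}^{2*pi} (2*x) cos(x/2) dx = (-8) - (8) = -16.
So ∫_{-2*pi}^{2*pi} ψ(x) cos(x/2) dx = -32.
Hence Re(c_{1}) = (1/(4*pi))·(-32) = -8/pi.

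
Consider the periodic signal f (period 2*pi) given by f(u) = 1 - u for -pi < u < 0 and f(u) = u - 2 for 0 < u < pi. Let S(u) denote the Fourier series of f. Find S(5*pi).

u = 5*pi differs from u = pi by 2 full period(s), and the series is 2*pi-periodic.
At u = pi the one-sided limits are f(pi^-) = -2 + pi and f(pi^+) = 1 + pi.
By Dirichlet's theorem the series converges to their average, [(-2 + pi) + (1 + pi)]/2 = -1/2 + pi.

-1/2 + pi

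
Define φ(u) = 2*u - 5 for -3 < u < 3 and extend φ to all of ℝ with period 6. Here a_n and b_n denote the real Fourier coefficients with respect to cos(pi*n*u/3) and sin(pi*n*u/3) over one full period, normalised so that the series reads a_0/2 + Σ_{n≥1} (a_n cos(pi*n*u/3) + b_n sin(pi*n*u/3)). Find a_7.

0

a_7 = 1/3 ∫_{-3}^{3} φ(u) cos(7*pi*u/3) du.
Integrating by parts (boundary term plus one more integral), an antiderivative of (2*u - 5) cos(7*pi*u/3) is 6*u*sin(7*pi*u/3)/(7*pi) - 15*sin(7*pi*u/3)/(7*pi) + 18*cos(7*pi*u/3)/(49*pi**2); evaluating from -3 to 3: ∫_{-3}^{3} (2*u - 5) cos(7*pi*u/3) du = (-18/(49*pi**2)) - (-18/(49*pi**2)) = 0.
Hence a_7 = (1/3)·(0) = 0.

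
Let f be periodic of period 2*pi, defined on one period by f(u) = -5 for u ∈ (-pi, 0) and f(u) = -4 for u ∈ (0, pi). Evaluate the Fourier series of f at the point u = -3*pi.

u = -3*pi differs from u = -pi by -1 full period(s), and the series is 2*pi-periodic.
At u = -pi the one-sided limits are f(-pi^-) = -4 and f(-pi^+) = -5.
By Dirichlet's theorem the series converges to their average, [(-4) + (-5)]/2 = -9/2.

-9/2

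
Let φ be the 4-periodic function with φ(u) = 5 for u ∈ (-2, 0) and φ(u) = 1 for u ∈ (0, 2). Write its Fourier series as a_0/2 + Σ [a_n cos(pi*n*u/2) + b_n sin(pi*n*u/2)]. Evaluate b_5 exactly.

-8/(5*pi)

b_5 = 1/2 ∫_{-2}^{2} φ(u) sin(5*pi*u/2) du.
Split the integral at the breakpoints.
Directly, an antiderivative of (5) sin(5*pi*u/2) is -2*cos(5*pi*u/2)/pi; evaluating from -2 to 0: ∫_{-2}^{0} (5) sin(5*pi*u/2) du = (-2/pi) - (2/pi) = -4/pi.
Directly, an antiderivative of (1) sin(5*pi*u/2) is -2*cos(5*pi*u/2)/(5*pi); evaluating from 0 to 2: ∫_{0}^{2} (1) sin(5*pi*u/2) du = (2/(5*pi)) - (-2/(5*pi)) = 4/(5*pi).
Summing the pieces and multiplying by (1/2) gives b_5 = -8/(5*pi).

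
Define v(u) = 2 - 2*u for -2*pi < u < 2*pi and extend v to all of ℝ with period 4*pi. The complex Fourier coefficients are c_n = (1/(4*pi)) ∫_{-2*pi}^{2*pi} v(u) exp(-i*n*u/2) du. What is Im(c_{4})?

-1

Since v is real-valued, Im(c_{4}) = -(1/(4*pi)) ∫_{-2*pi}^{2*pi} v(u) sin(2*u) du = -b_{4}/2.
Integrating by parts (boundary term plus one more integral), an antiderivative of (2 - 2*u) sin(2*u) is u*cos(2*u) - sin(2*u)/2 - cos(2*u); evaluating from -2*pi to 2*pi: ∫_{-2*pi}^{2*pi} (2 - 2*u) sin(2*u) du = (-1 + 2*pi) - (-2*pi - 1) = 4*pi.
Hence Im(c_{4}) = (-1/(4*pi))·(4*pi) = -1.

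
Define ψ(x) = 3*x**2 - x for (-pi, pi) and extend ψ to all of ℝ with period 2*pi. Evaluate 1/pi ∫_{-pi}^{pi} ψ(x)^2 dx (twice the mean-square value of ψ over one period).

1/pi ∫_{-pi}^{pi} ψ(x)^2 dx = 1/pi · (2*pi**3*(5 + 27*pi**2)/15) = 2*pi**2*(5 + 27*pi**2)/15.

2*pi**2*(5 + 27*pi**2)/15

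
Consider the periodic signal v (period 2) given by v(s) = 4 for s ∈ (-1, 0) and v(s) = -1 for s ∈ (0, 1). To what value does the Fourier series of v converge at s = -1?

3/2

At s = -1 the one-sided limits are v(-1^-) = -1 and v(-1^+) = 4.
By Dirichlet's theorem the series converges to their average, [(-1) + (4)]/2 = 3/2.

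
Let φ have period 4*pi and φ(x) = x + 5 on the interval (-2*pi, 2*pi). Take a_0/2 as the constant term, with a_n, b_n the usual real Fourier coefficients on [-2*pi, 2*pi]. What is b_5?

b_5 = (1/(2*pi)) ∫_{-2*pi}^{2*pi} φ(x) sin(5*x/2) dx.
Integrating by parts (boundary term plus one more integral), an antiderivative of (x + 5) sin(5*x/2) is -2*x*cos(5*x/2)/5 + 4*sin(5*x/2)/25 - 2*cos(5*x/2); evaluating from -2*pi to 2*pi: ∫_{-2*pi}^{2*pi} (x + 5) sin(5*x/2) dx = (2 + 4*pi/5) - (2 - 4*pi/5) = 8*pi/5.
Hence b_5 = (1/(2*pi))·(8*pi/5) = 4/5.

4/5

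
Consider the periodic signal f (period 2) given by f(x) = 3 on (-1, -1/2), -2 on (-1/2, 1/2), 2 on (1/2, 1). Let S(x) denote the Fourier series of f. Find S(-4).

x = -4 differs from x = 0 by -2 full period(s), and the series is 2-periodic.
f is continuous at x = 0 with value -2, so the series converges to -2 there.

-2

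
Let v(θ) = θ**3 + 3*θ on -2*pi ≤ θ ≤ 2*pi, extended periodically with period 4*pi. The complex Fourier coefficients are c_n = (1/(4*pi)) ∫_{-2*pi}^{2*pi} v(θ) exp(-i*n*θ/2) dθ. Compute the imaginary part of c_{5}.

-8*pi**2/5 - 102/125

Since v is real-valued, Im(c_{5}) = -(1/(4*pi)) ∫_{-2*pi}^{2*pi} v(θ) sin(5*θ/2) dθ = -b_{5}/2.
v is odd and sin(5*θ/2) is odd, so the integrand is even: ∫_{-2*pi}^{2*pi} v(θ) sin(5*θ/2) dθ = 2∫_0^{2*pi} v(θ) sin(5*θ/2) dθ.
Integrating by parts three times (tabular method), an antiderivative of (θ**3 + 3*θ) sin(5*θ/2) is -2*θ**3*cos(5*θ/2)/5 + 12*θ**2*sin(5*θ/2)/25 - 102*θ*cos(5*θ/2)/125 + 204*sin(5*θ/2)/625; evaluating from 0 to 2*pi: ∫_{0}^{2*pi} (θ**3 + 3*θ) sin(5*θ/2) dθ = (4*pi*(51 + 100*pi**2)/125) - (0) = 4*pi*(51 + 100*pi**2)/125.
So ∫_{-2*pi}^{2*pi} v(θ) sin(5*θ/2) dθ = 8*pi*(51 + 100*pi**2)/125.
Hence Im(c_{5}) = (-1/(4*pi))·(8*pi*(51 + 100*pi**2)/125) = -8*pi**2/5 - 102/125.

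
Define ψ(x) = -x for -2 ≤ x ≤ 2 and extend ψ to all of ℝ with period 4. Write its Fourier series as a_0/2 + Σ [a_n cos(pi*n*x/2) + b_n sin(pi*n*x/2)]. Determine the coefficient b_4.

1/pi

b_4 = 1/2 ∫_{-2}^{2} ψ(x) sin(2*pi*x) dx.
ψ is odd and sin(2*pi*x) is odd, so the integrand is even and b_4 = ∫_0^{2} ψ(x) sin(2*pi*x) dx.
Integrating by parts (boundary term plus one more integral), an antiderivative of (-x) sin(2*pi*x) is x*cos(2*pi*x)/(2*pi) - sin(2*pi*x)/(4*pi**2); evaluating from 0 to 2: ∫_{0}^{2} (-x) sin(2*pi*x) dx = (1/pi) - (0) = 1/pi.
Hence b_4 = 1/pi.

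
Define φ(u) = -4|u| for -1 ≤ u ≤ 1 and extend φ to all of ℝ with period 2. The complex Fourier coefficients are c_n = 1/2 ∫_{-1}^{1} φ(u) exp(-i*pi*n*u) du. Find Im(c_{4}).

Since φ is real-valued, Im(c_{4}) = -1/2 ∫_{-1}^{1} φ(u) sin(4*pi*u) du = -b_{4}/2.
(φ is even, so the integrand is odd over a symmetric interval and the integral vanishes.)

0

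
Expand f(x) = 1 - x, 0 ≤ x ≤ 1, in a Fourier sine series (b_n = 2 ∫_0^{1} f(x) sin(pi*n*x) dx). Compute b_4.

1/(2*pi)

b_4 = 2 ∫_0^{1} (1 - x) sin(4*pi*x) dx.
Integrating by parts (boundary term plus one more integral), an antiderivative of (1 - x) sin(4*pi*x) is x*cos(4*pi*x)/(4*pi) - sin(4*pi*x)/(16*pi**2) - cos(4*pi*x)/(4*pi); evaluating from 0 to 1: ∫_{0}^{1} (1 - x) sin(4*pi*x) dx = (0) - (-1/(4*pi)) = 1/(4*pi).
Hence b_4 = 2·(1/(4*pi)) = 1/(2*pi).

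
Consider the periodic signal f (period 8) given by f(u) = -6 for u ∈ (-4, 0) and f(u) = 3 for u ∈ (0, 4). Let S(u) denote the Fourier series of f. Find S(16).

u = 16 differs from u = 0 by 2 full period(s), and the series is 8-periodic.
At u = 0 the one-sided limits are f(0^-) = -6 and f(0^+) = 3.
By Dirichlet's theorem the series converges to their average, [(-6) + (3)]/2 = -3/2.

-3/2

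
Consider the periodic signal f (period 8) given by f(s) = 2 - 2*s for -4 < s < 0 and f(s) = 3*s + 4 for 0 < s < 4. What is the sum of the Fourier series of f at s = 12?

s = 12 differs from s = -4 by 2 full period(s), and the series is 8-periodic.
At s = -4 the one-sided limits are f(-4^-) = 16 and f(-4^+) = 10.
By Dirichlet's theorem the series converges to their average, [(16) + (10)]/2 = 13.

13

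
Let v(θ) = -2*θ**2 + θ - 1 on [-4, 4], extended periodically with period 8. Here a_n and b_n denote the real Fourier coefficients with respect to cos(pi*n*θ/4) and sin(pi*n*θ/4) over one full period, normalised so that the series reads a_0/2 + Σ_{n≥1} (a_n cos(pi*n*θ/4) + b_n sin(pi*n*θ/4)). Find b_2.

-4/pi

b_2 = 1/4 ∫_{-4}^{4} v(θ) sin(pi*θ/2) dθ.
Integrating by parts twice (tabular method), an antiderivative of (-2*θ**2 + θ - 1) sin(pi*θ/2) is 4*θ**2*cos(pi*θ/2)/pi - 16*θ*sin(pi*θ/2)/pi**2 - 2*θ*cos(pi*θ/2)/pi + 4*sin(pi*θ/2)/pi**2 - 32*cos(pi*θ/2)/pi**3 + 2*cos(pi*θ/2)/pi; evaluating from -4 to 4: ∫_{-4}^{4} (-2*θ**2 + θ - 1) sin(pi*θ/2) dθ = (-32/pi**3 + 58/pi) - (-32/pi**3 + 74/pi) = -16/pi.
Hence b_2 = (1/4)·(-16/pi) = -4/pi.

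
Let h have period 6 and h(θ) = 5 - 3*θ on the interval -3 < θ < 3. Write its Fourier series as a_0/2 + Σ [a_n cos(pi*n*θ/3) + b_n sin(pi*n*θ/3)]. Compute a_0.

10

a_0 = 1/3 ∫_{-3}^{3} h(θ) dθ = 1/3 · (30) = 10.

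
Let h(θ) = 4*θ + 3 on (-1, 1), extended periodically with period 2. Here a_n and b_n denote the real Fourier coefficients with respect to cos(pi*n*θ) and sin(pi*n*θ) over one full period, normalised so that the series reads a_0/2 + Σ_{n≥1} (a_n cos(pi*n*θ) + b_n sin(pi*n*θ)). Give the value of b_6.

b_6 = ∫_{-1}^{1} h(θ) sin(6*pi*θ) dθ.
Integrating by parts (boundary term plus one more integral), an antiderivative of (4*θ + 3) sin(6*pi*θ) is -2*θ*cos(6*pi*θ)/(3*pi) + sin(6*pi*θ)/(9*pi**2) - cos(6*pi*θ)/(2*pi); evaluating from -1 to 1: ∫_{-1}^{1} (4*θ + 3) sin(6*pi*θ) dθ = (-7/(6*pi)) - (1/(6*pi)) = -4/(3*pi).
Hence b_6 = -4/(3*pi).

-4/(3*pi)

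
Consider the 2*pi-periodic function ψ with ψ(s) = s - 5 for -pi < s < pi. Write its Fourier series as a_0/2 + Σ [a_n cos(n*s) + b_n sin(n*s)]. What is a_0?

a_0 = 1/pi ∫_{-pi}^{pi} ψ(s) ds = 1/pi · (-10*pi) = -10.

-10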